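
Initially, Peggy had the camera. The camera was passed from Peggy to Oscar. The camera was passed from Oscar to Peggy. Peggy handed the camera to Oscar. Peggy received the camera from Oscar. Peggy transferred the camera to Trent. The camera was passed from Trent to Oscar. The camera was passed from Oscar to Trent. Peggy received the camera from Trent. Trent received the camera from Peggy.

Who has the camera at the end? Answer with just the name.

Tracking the camera through each event:
Start: Peggy has the camera.
After event 1: Oscar has the camera.
After event 2: Peggy has the camera.
After event 3: Oscar has the camera.
After event 4: Peggy has the camera.
After event 5: Trent has the camera.
After event 6: Oscar has the camera.
After event 7: Trent has the camera.
After event 8: Peggy has the camera.
After event 9: Trent has the camera.

Answer: Trent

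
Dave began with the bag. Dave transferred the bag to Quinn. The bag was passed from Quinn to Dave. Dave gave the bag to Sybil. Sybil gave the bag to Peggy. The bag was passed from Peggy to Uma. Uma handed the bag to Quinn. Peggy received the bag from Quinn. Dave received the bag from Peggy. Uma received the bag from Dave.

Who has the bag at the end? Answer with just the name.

Tracking the bag through each event:
Start: Dave has the bag.
After event 1: Quinn has the bag.
After event 2: Dave has the bag.
After event 3: Sybil has the bag.
After event 4: Peggy has the bag.
After event 5: Uma has the bag.
After event 6: Quinn has the bag.
After event 7: Peggy has the bag.
After event 8: Dave has the bag.
After event 9: Uma has the bag.

Answer: Uma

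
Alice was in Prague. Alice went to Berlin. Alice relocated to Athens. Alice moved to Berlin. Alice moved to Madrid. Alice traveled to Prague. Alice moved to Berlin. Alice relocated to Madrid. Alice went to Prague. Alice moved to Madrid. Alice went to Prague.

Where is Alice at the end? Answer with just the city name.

Answer: Prague

Derivation:
Tracking Alice's location:
Start: Alice is in Prague.
After move 1: Prague -> Berlin. Alice is in Berlin.
After move 2: Berlin -> Athens. Alice is in Athens.
After move 3: Athens -> Berlin. Alice is in Berlin.
After move 4: Berlin -> Madrid. Alice is in Madrid.
After move 5: Madrid -> Prague. Alice is in Prague.
After move 6: Prague -> Berlin. Alice is in Berlin.
After move 7: Berlin -> Madrid. Alice is in Madrid.
After move 8: Madrid -> Prague. Alice is in Prague.
After move 9: Prague -> Madrid. Alice is in Madrid.
After move 10: Madrid -> Prague. Alice is in Prague.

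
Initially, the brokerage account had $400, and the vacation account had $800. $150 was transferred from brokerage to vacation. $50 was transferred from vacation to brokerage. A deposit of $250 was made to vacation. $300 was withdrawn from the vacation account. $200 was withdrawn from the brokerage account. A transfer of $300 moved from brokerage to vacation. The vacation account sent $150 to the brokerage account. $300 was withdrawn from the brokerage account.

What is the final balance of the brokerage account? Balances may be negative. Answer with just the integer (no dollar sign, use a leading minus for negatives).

Tracking account balances step by step:
Start: brokerage=400, vacation=800
Event 1 (transfer 150 brokerage -> vacation): brokerage: 400 - 150 = 250, vacation: 800 + 150 = 950. Balances: brokerage=250, vacation=950
Event 2 (transfer 50 vacation -> brokerage): vacation: 950 - 50 = 900, brokerage: 250 + 50 = 300. Balances: brokerage=300, vacation=900
Event 3 (deposit 250 to vacation): vacation: 900 + 250 = 1150. Balances: brokerage=300, vacation=1150
Event 4 (withdraw 300 from vacation): vacation: 1150 - 300 = 850. Balances: brokerage=300, vacation=850
Event 5 (withdraw 200 from brokerage): brokerage: 300 - 200 = 100. Balances: brokerage=100, vacation=850
Event 6 (transfer 300 brokerage -> vacation): brokerage: 100 - 300 = -200, vacation: 850 + 300 = 1150. Balances: brokerage=-200, vacation=1150
Event 7 (transfer 150 vacation -> brokerage): vacation: 1150 - 150 = 1000, brokerage: -200 + 150 = -50. Balances: brokerage=-50, vacation=1000
Event 8 (withdraw 300 from brokerage): brokerage: -50 - 300 = -350. Balances: brokerage=-350, vacation=1000

Final balance of brokerage: -350

Answer: -350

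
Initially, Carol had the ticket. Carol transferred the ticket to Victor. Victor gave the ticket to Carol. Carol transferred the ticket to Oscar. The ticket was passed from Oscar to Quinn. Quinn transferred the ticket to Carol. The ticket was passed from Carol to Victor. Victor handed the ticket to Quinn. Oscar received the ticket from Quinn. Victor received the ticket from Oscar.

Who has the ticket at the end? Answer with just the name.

Tracking the ticket through each event:
Start: Carol has the ticket.
After event 1: Victor has the ticket.
After event 2: Carol has the ticket.
After event 3: Oscar has the ticket.
After event 4: Quinn has the ticket.
After event 5: Carol has the ticket.
After event 6: Victor has the ticket.
After event 7: Quinn has the ticket.
After event 8: Oscar has the ticket.
After event 9: Victor has the ticket.

Answer: Victor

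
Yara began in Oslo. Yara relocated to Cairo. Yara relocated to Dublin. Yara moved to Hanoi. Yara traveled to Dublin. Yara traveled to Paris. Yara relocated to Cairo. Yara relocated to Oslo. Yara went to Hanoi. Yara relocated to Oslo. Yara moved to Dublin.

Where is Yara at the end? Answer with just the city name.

Tracking Yara's location:
Start: Yara is in Oslo.
After move 1: Oslo -> Cairo. Yara is in Cairo.
After move 2: Cairo -> Dublin. Yara is in Dublin.
After move 3: Dublin -> Hanoi. Yara is in Hanoi.
After move 4: Hanoi -> Dublin. Yara is in Dublin.
After move 5: Dublin -> Paris. Yara is in Paris.
After move 6: Paris -> Cairo. Yara is in Cairo.
After move 7: Cairo -> Oslo. Yara is in Oslo.
After move 8: Oslo -> Hanoi. Yara is in Hanoi.
After move 9: Hanoi -> Oslo. Yara is in Oslo.
After move 10: Oslo -> Dublin. Yara is in Dublin.

Answer: Dublin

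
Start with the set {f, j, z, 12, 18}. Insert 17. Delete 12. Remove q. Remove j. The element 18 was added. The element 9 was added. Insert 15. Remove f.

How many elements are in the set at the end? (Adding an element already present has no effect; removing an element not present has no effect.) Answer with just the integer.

Tracking the set through each operation:
Start: {12, 18, f, j, z}
Event 1 (add 17): added. Set: {12, 17, 18, f, j, z}
Event 2 (remove 12): removed. Set: {17, 18, f, j, z}
Event 3 (remove q): not present, no change. Set: {17, 18, f, j, z}
Event 4 (remove j): removed. Set: {17, 18, f, z}
Event 5 (add 18): already present, no change. Set: {17, 18, f, z}
Event 6 (add 9): added. Set: {17, 18, 9, f, z}
Event 7 (add 15): added. Set: {15, 17, 18, 9, f, z}
Event 8 (remove f): removed. Set: {15, 17, 18, 9, z}

Final set: {15, 17, 18, 9, z} (size 5)

Answer: 5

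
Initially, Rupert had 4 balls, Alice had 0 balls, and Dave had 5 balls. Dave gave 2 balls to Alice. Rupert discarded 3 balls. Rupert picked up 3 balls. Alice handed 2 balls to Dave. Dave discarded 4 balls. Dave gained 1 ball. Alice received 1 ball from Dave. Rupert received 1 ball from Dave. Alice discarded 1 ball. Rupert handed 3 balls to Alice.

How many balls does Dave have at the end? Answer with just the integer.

Tracking counts step by step:
Start: Rupert=4, Alice=0, Dave=5
Event 1 (Dave -> Alice, 2): Dave: 5 -> 3, Alice: 0 -> 2. State: Rupert=4, Alice=2, Dave=3
Event 2 (Rupert -3): Rupert: 4 -> 1. State: Rupert=1, Alice=2, Dave=3
Event 3 (Rupert +3): Rupert: 1 -> 4. State: Rupert=4, Alice=2, Dave=3
Event 4 (Alice -> Dave, 2): Alice: 2 -> 0, Dave: 3 -> 5. State: Rupert=4, Alice=0, Dave=5
Event 5 (Dave -4): Dave: 5 -> 1. State: Rupert=4, Alice=0, Dave=1
Event 6 (Dave +1): Dave: 1 -> 2. State: Rupert=4, Alice=0, Dave=2
Event 7 (Dave -> Alice, 1): Dave: 2 -> 1, Alice: 0 -> 1. State: Rupert=4, Alice=1, Dave=1
Event 8 (Dave -> Rupert, 1): Dave: 1 -> 0, Rupert: 4 -> 5. State: Rupert=5, Alice=1, Dave=0
Event 9 (Alice -1): Alice: 1 -> 0. State: Rupert=5, Alice=0, Dave=0
Event 10 (Rupert -> Alice, 3): Rupert: 5 -> 2, Alice: 0 -> 3. State: Rupert=2, Alice=3, Dave=0

Dave's final count: 0

Answer: 0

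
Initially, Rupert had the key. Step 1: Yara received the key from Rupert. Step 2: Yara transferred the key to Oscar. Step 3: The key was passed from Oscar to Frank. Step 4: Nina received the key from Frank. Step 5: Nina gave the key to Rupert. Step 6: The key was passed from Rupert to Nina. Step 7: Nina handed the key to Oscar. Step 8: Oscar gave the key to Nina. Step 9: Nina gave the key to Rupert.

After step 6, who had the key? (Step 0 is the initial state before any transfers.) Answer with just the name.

Tracking the key holder through step 6:
After step 0 (start): Rupert
After step 1: Yara
After step 2: Oscar
After step 3: Frank
After step 4: Nina
After step 5: Rupert
After step 6: Nina

At step 6, the holder is Nina.

Answer: Nina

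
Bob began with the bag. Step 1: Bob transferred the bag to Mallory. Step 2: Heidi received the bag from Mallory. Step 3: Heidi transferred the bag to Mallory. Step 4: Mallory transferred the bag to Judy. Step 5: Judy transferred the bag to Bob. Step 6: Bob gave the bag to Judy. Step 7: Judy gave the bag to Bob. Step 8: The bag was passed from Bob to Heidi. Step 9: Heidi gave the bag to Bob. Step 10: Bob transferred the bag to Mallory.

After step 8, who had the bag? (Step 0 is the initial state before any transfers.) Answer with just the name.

Answer: Heidi

Derivation:
Tracking the bag holder through step 8:
After step 0 (start): Bob
After step 1: Mallory
After step 2: Heidi
After step 3: Mallory
After step 4: Judy
After step 5: Bob
After step 6: Judy
After step 7: Bob
After step 8: Heidi

At step 8, the holder is Heidi.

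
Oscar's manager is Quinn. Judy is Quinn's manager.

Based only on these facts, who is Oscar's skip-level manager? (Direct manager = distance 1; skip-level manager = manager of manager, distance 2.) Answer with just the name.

Answer: Judy

Derivation:
Reconstructing the manager chain from the given facts:
  Judy -> Quinn -> Oscar
(each arrow means 'manager of the next')
Positions in the chain (0 = top):
  position of Judy: 0
  position of Quinn: 1
  position of Oscar: 2

Oscar is at position 2; the skip-level manager is 2 steps up the chain, i.e. position 0: Judy.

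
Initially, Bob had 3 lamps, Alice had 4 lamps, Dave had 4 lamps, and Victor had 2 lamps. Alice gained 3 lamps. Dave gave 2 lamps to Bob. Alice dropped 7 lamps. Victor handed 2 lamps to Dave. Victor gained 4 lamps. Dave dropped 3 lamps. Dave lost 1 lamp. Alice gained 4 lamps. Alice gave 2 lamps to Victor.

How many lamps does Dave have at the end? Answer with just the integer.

Answer: 0

Derivation:
Tracking counts step by step:
Start: Bob=3, Alice=4, Dave=4, Victor=2
Event 1 (Alice +3): Alice: 4 -> 7. State: Bob=3, Alice=7, Dave=4, Victor=2
Event 2 (Dave -> Bob, 2): Dave: 4 -> 2, Bob: 3 -> 5. State: Bob=5, Alice=7, Dave=2, Victor=2
Event 3 (Alice -7): Alice: 7 -> 0. State: Bob=5, Alice=0, Dave=2, Victor=2
Event 4 (Victor -> Dave, 2): Victor: 2 -> 0, Dave: 2 -> 4. State: Bob=5, Alice=0, Dave=4, Victor=0
Event 5 (Victor +4): Victor: 0 -> 4. State: Bob=5, Alice=0, Dave=4, Victor=4
Event 6 (Dave -3): Dave: 4 -> 1. State: Bob=5, Alice=0, Dave=1, Victor=4
Event 7 (Dave -1): Dave: 1 -> 0. State: Bob=5, Alice=0, Dave=0, Victor=4
Event 8 (Alice +4): Alice: 0 -> 4. State: Bob=5, Alice=4, Dave=0, Victor=4
Event 9 (Alice -> Victor, 2): Alice: 4 -> 2, Victor: 4 -> 6. State: Bob=5, Alice=2, Dave=0, Victor=6

Dave's final count: 0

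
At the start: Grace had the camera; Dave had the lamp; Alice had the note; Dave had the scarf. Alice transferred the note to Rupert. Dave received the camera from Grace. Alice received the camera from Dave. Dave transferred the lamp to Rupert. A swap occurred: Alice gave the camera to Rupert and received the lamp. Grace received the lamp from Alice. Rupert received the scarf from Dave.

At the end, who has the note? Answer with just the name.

Tracking all object holders:
Start: camera:Grace, lamp:Dave, note:Alice, scarf:Dave
Event 1 (give note: Alice -> Rupert). State: camera:Grace, lamp:Dave, note:Rupert, scarf:Dave
Event 2 (give camera: Grace -> Dave). State: camera:Dave, lamp:Dave, note:Rupert, scarf:Dave
Event 3 (give camera: Dave -> Alice). State: camera:Alice, lamp:Dave, note:Rupert, scarf:Dave
Event 4 (give lamp: Dave -> Rupert). State: camera:Alice, lamp:Rupert, note:Rupert, scarf:Dave
Event 5 (swap camera<->lamp: now camera:Rupert, lamp:Alice). State: camera:Rupert, lamp:Alice, note:Rupert, scarf:Dave
Event 6 (give lamp: Alice -> Grace). State: camera:Rupert, lamp:Grace, note:Rupert, scarf:Dave
Event 7 (give scarf: Dave -> Rupert). State: camera:Rupert, lamp:Grace, note:Rupert, scarf:Rupert

Final state: camera:Rupert, lamp:Grace, note:Rupert, scarf:Rupert
The note is held by Rupert.

Answer: Rupert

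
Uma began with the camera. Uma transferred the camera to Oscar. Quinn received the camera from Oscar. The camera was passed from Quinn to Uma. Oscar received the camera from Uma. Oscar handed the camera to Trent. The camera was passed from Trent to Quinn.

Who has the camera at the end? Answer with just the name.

Tracking the camera through each event:
Start: Uma has the camera.
After event 1: Oscar has the camera.
After event 2: Quinn has the camera.
After event 3: Uma has the camera.
After event 4: Oscar has the camera.
After event 5: Trent has the camera.
After event 6: Quinn has the camera.

Answer: Quinn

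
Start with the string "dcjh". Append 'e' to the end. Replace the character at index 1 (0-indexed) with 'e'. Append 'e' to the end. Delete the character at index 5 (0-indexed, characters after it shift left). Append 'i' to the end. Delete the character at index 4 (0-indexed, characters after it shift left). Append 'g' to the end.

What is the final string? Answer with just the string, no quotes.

Applying each edit step by step:
Start: "dcjh"
Op 1 (append 'e'): "dcjh" -> "dcjhe"
Op 2 (replace idx 1: 'c' -> 'e'): "dcjhe" -> "dejhe"
Op 3 (append 'e'): "dejhe" -> "dejhee"
Op 4 (delete idx 5 = 'e'): "dejhee" -> "dejhe"
Op 5 (append 'i'): "dejhe" -> "dejhei"
Op 6 (delete idx 4 = 'e'): "dejhei" -> "dejhi"
Op 7 (append 'g'): "dejhi" -> "dejhig"

Answer: dejhig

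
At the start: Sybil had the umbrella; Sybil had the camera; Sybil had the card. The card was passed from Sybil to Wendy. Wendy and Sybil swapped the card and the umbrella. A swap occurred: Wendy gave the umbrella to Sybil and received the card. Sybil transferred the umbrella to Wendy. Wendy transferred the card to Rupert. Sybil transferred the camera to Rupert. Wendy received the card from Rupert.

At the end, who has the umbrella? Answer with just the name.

Answer: Wendy

Derivation:
Tracking all object holders:
Start: umbrella:Sybil, camera:Sybil, card:Sybil
Event 1 (give card: Sybil -> Wendy). State: umbrella:Sybil, camera:Sybil, card:Wendy
Event 2 (swap card<->umbrella: now card:Sybil, umbrella:Wendy). State: umbrella:Wendy, camera:Sybil, card:Sybil
Event 3 (swap umbrella<->card: now umbrella:Sybil, card:Wendy). State: umbrella:Sybil, camera:Sybil, card:Wendy
Event 4 (give umbrella: Sybil -> Wendy). State: umbrella:Wendy, camera:Sybil, card:Wendy
Event 5 (give card: Wendy -> Rupert). State: umbrella:Wendy, camera:Sybil, card:Rupert
Event 6 (give camera: Sybil -> Rupert). State: umbrella:Wendy, camera:Rupert, card:Rupert
Event 7 (give card: Rupert -> Wendy). State: umbrella:Wendy, camera:Rupert, card:Wendy

Final state: umbrella:Wendy, camera:Rupert, card:Wendy
The umbrella is held by Wendy.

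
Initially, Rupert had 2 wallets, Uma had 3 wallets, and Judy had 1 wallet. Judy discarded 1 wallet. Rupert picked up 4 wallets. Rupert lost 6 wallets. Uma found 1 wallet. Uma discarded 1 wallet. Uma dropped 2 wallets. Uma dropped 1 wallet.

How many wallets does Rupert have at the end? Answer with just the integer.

Answer: 0

Derivation:
Tracking counts step by step:
Start: Rupert=2, Uma=3, Judy=1
Event 1 (Judy -1): Judy: 1 -> 0. State: Rupert=2, Uma=3, Judy=0
Event 2 (Rupert +4): Rupert: 2 -> 6. State: Rupert=6, Uma=3, Judy=0
Event 3 (Rupert -6): Rupert: 6 -> 0. State: Rupert=0, Uma=3, Judy=0
Event 4 (Uma +1): Uma: 3 -> 4. State: Rupert=0, Uma=4, Judy=0
Event 5 (Uma -1): Uma: 4 -> 3. State: Rupert=0, Uma=3, Judy=0
Event 6 (Uma -2): Uma: 3 -> 1. State: Rupert=0, Uma=1, Judy=0
Event 7 (Uma -1): Uma: 1 -> 0. State: Rupert=0, Uma=0, Judy=0

Rupert's final count: 0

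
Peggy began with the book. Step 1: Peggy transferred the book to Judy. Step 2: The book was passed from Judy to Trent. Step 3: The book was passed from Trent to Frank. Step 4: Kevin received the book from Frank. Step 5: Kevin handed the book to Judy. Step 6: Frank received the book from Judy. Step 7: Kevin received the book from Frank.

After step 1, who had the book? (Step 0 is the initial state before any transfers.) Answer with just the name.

Answer: Judy

Derivation:
Tracking the book holder through step 1:
After step 0 (start): Peggy
After step 1: Judy

At step 1, the holder is Judy.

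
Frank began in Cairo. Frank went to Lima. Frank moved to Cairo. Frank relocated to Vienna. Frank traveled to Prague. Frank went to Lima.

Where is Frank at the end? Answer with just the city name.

Answer: Lima

Derivation:
Tracking Frank's location:
Start: Frank is in Cairo.
After move 1: Cairo -> Lima. Frank is in Lima.
After move 2: Lima -> Cairo. Frank is in Cairo.
After move 3: Cairo -> Vienna. Frank is in Vienna.
After move 4: Vienna -> Prague. Frank is in Prague.
After move 5: Prague -> Lima. Frank is in Lima.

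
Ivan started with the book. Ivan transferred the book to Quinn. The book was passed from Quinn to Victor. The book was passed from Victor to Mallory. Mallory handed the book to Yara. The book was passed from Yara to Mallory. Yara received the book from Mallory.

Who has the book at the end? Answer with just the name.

Tracking the book through each event:
Start: Ivan has the book.
After event 1: Quinn has the book.
After event 2: Victor has the book.
After event 3: Mallory has the book.
After event 4: Yara has the book.
After event 5: Mallory has the book.
After event 6: Yara has the book.

Answer: Yara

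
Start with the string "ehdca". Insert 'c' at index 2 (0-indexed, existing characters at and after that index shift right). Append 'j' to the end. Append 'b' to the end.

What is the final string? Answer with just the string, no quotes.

Answer: ehcdcajb

Derivation:
Applying each edit step by step:
Start: "ehdca"
Op 1 (insert 'c' at idx 2): "ehdca" -> "ehcdca"
Op 2 (append 'j'): "ehcdca" -> "ehcdcaj"
Op 3 (append 'b'): "ehcdcaj" -> "ehcdcajb"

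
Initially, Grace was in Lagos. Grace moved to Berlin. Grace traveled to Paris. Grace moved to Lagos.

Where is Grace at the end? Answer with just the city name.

Answer: Lagos

Derivation:
Tracking Grace's location:
Start: Grace is in Lagos.
After move 1: Lagos -> Berlin. Grace is in Berlin.
After move 2: Berlin -> Paris. Grace is in Paris.
After move 3: Paris -> Lagos. Grace is in Lagos.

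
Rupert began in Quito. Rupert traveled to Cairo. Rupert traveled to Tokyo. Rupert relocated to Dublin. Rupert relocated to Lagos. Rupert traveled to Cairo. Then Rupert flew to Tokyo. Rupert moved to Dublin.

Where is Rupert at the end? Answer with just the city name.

Answer: Dublin

Derivation:
Tracking Rupert's location:
Start: Rupert is in Quito.
After move 1: Quito -> Cairo. Rupert is in Cairo.
After move 2: Cairo -> Tokyo. Rupert is in Tokyo.
After move 3: Tokyo -> Dublin. Rupert is in Dublin.
After move 4: Dublin -> Lagos. Rupert is in Lagos.
After move 5: Lagos -> Cairo. Rupert is in Cairo.
After move 6: Cairo -> Tokyo. Rupert is in Tokyo.
After move 7: Tokyo -> Dublin. Rupert is in Dublin.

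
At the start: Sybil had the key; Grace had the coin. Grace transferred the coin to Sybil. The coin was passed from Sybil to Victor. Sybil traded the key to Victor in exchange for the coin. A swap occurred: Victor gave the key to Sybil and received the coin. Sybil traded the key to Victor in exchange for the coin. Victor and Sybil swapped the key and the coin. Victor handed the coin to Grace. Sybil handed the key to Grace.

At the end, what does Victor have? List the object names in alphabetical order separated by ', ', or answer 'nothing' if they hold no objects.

Tracking all object holders:
Start: key:Sybil, coin:Grace
Event 1 (give coin: Grace -> Sybil). State: key:Sybil, coin:Sybil
Event 2 (give coin: Sybil -> Victor). State: key:Sybil, coin:Victor
Event 3 (swap key<->coin: now key:Victor, coin:Sybil). State: key:Victor, coin:Sybil
Event 4 (swap key<->coin: now key:Sybil, coin:Victor). State: key:Sybil, coin:Victor
Event 5 (swap key<->coin: now key:Victor, coin:Sybil). State: key:Victor, coin:Sybil
Event 6 (swap key<->coin: now key:Sybil, coin:Victor). State: key:Sybil, coin:Victor
Event 7 (give coin: Victor -> Grace). State: key:Sybil, coin:Grace
Event 8 (give key: Sybil -> Grace). State: key:Grace, coin:Grace

Final state: key:Grace, coin:Grace
Victor holds: (nothing).

Answer: nothing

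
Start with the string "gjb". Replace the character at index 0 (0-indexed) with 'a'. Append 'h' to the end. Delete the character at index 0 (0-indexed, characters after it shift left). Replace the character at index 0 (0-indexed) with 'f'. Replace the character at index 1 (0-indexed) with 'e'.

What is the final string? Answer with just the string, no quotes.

Applying each edit step by step:
Start: "gjb"
Op 1 (replace idx 0: 'g' -> 'a'): "gjb" -> "ajb"
Op 2 (append 'h'): "ajb" -> "ajbh"
Op 3 (delete idx 0 = 'a'): "ajbh" -> "jbh"
Op 4 (replace idx 0: 'j' -> 'f'): "jbh" -> "fbh"
Op 5 (replace idx 1: 'b' -> 'e'): "fbh" -> "feh"

Answer: feh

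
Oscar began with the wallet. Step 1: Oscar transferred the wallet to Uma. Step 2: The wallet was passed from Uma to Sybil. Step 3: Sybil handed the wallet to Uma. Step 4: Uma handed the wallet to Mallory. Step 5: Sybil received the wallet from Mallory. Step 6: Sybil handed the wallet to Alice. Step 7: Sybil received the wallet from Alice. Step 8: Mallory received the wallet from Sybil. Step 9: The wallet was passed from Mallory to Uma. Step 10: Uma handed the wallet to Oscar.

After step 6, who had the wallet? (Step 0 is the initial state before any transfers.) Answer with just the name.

Answer: Alice

Derivation:
Tracking the wallet holder through step 6:
After step 0 (start): Oscar
After step 1: Uma
After step 2: Sybil
After step 3: Uma
After step 4: Mallory
After step 5: Sybil
After step 6: Alice

At step 6, the holder is Alice.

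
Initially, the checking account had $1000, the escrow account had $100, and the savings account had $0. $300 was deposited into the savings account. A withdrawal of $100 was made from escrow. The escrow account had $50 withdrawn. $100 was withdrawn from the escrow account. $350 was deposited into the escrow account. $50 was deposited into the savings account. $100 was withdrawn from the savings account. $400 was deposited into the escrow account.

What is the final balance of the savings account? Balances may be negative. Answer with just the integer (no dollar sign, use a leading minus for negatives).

Answer: 250

Derivation:
Tracking account balances step by step:
Start: checking=1000, escrow=100, savings=0
Event 1 (deposit 300 to savings): savings: 0 + 300 = 300. Balances: checking=1000, escrow=100, savings=300
Event 2 (withdraw 100 from escrow): escrow: 100 - 100 = 0. Balances: checking=1000, escrow=0, savings=300
Event 3 (withdraw 50 from escrow): escrow: 0 - 50 = -50. Balances: checking=1000, escrow=-50, savings=300
Event 4 (withdraw 100 from escrow): escrow: -50 - 100 = -150. Balances: checking=1000, escrow=-150, savings=300
Event 5 (deposit 350 to escrow): escrow: -150 + 350 = 200. Balances: checking=1000, escrow=200, savings=300
Event 6 (deposit 50 to savings): savings: 300 + 50 = 350. Balances: checking=1000, escrow=200, savings=350
Event 7 (withdraw 100 from savings): savings: 350 - 100 = 250. Balances: checking=1000, escrow=200, savings=250
Event 8 (deposit 400 to escrow): escrow: 200 + 400 = 600. Balances: checking=1000, escrow=600, savings=250

Final balance of savings: 250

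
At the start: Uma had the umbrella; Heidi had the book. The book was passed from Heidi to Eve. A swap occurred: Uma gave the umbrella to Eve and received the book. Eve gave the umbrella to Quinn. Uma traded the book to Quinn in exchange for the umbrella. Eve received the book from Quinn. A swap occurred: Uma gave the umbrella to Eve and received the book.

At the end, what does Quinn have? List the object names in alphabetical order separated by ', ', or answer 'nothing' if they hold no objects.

Tracking all object holders:
Start: umbrella:Uma, book:Heidi
Event 1 (give book: Heidi -> Eve). State: umbrella:Uma, book:Eve
Event 2 (swap umbrella<->book: now umbrella:Eve, book:Uma). State: umbrella:Eve, book:Uma
Event 3 (give umbrella: Eve -> Quinn). State: umbrella:Quinn, book:Uma
Event 4 (swap book<->umbrella: now book:Quinn, umbrella:Uma). State: umbrella:Uma, book:Quinn
Event 5 (give book: Quinn -> Eve). State: umbrella:Uma, book:Eve
Event 6 (swap umbrella<->book: now umbrella:Eve, book:Uma). State: umbrella:Eve, book:Uma

Final state: umbrella:Eve, book:Uma
Quinn holds: (nothing).

Answer: nothing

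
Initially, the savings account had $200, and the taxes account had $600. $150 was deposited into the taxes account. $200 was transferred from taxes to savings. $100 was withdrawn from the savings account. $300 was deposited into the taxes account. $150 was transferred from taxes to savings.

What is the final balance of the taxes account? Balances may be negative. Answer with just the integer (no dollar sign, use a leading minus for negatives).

Answer: 700

Derivation:
Tracking account balances step by step:
Start: savings=200, taxes=600
Event 1 (deposit 150 to taxes): taxes: 600 + 150 = 750. Balances: savings=200, taxes=750
Event 2 (transfer 200 taxes -> savings): taxes: 750 - 200 = 550, savings: 200 + 200 = 400. Balances: savings=400, taxes=550
Event 3 (withdraw 100 from savings): savings: 400 - 100 = 300. Balances: savings=300, taxes=550
Event 4 (deposit 300 to taxes): taxes: 550 + 300 = 850. Balances: savings=300, taxes=850
Event 5 (transfer 150 taxes -> savings): taxes: 850 - 150 = 700, savings: 300 + 150 = 450. Balances: savings=450, taxes=700

Final balance of taxes: 700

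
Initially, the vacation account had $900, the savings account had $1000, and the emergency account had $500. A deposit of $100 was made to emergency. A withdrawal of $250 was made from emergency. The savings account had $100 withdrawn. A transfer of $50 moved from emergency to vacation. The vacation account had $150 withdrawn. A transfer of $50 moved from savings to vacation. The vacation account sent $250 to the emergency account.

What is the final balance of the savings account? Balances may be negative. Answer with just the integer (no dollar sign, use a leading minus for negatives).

Answer: 850

Derivation:
Tracking account balances step by step:
Start: vacation=900, savings=1000, emergency=500
Event 1 (deposit 100 to emergency): emergency: 500 + 100 = 600. Balances: vacation=900, savings=1000, emergency=600
Event 2 (withdraw 250 from emergency): emergency: 600 - 250 = 350. Balances: vacation=900, savings=1000, emergency=350
Event 3 (withdraw 100 from savings): savings: 1000 - 100 = 900. Balances: vacation=900, savings=900, emergency=350
Event 4 (transfer 50 emergency -> vacation): emergency: 350 - 50 = 300, vacation: 900 + 50 = 950. Balances: vacation=950, savings=900, emergency=300
Event 5 (withdraw 150 from vacation): vacation: 950 - 150 = 800. Balances: vacation=800, savings=900, emergency=300
Event 6 (transfer 50 savings -> vacation): savings: 900 - 50 = 850, vacation: 800 + 50 = 850. Balances: vacation=850, savings=850, emergency=300
Event 7 (transfer 250 vacation -> emergency): vacation: 850 - 250 = 600, emergency: 300 + 250 = 550. Balances: vacation=600, savings=850, emergency=550

Final balance of savings: 850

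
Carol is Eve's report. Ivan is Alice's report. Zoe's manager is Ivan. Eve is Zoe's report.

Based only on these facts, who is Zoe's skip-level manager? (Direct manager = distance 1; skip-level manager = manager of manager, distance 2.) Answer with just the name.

Reconstructing the manager chain from the given facts:
  Alice -> Ivan -> Zoe -> Eve -> Carol
(each arrow means 'manager of the next')
Positions in the chain (0 = top):
  position of Alice: 0
  position of Ivan: 1
  position of Zoe: 2
  position of Eve: 3
  position of Carol: 4

Zoe is at position 2; the skip-level manager is 2 steps up the chain, i.e. position 0: Alice.

Answer: Alice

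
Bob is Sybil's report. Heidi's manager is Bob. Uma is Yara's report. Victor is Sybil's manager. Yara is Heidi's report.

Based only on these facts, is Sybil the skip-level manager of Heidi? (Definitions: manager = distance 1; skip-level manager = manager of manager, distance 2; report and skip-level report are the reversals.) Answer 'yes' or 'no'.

Answer: yes

Derivation:
Reconstructing the manager chain from the given facts:
  Victor -> Sybil -> Bob -> Heidi -> Yara -> Uma
(each arrow means 'manager of the next')
Positions in the chain (0 = top):
  position of Victor: 0
  position of Sybil: 1
  position of Bob: 2
  position of Heidi: 3
  position of Yara: 4
  position of Uma: 5

Sybil is at position 1, Heidi is at position 3; signed distance (j - i) = 2.
'skip-level manager' requires j - i = 2. Actual distance is 2, so the relation HOLDS.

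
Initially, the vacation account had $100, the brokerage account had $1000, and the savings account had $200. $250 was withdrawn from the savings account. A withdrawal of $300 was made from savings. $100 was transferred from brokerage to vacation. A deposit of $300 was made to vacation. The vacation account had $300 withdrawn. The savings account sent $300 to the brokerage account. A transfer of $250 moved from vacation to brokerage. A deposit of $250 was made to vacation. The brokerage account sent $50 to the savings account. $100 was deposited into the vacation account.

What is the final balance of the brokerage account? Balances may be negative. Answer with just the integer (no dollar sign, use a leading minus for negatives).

Tracking account balances step by step:
Start: vacation=100, brokerage=1000, savings=200
Event 1 (withdraw 250 from savings): savings: 200 - 250 = -50. Balances: vacation=100, brokerage=1000, savings=-50
Event 2 (withdraw 300 from savings): savings: -50 - 300 = -350. Balances: vacation=100, brokerage=1000, savings=-350
Event 3 (transfer 100 brokerage -> vacation): brokerage: 1000 - 100 = 900, vacation: 100 + 100 = 200. Balances: vacation=200, brokerage=900, savings=-350
Event 4 (deposit 300 to vacation): vacation: 200 + 300 = 500. Balances: vacation=500, brokerage=900, savings=-350
Event 5 (withdraw 300 from vacation): vacation: 500 - 300 = 200. Balances: vacation=200, brokerage=900, savings=-350
Event 6 (transfer 300 savings -> brokerage): savings: -350 - 300 = -650, brokerage: 900 + 300 = 1200. Balances: vacation=200, brokerage=1200, savings=-650
Event 7 (transfer 250 vacation -> brokerage): vacation: 200 - 250 = -50, brokerage: 1200 + 250 = 1450. Balances: vacation=-50, brokerage=1450, savings=-650
Event 8 (deposit 250 to vacation): vacation: -50 + 250 = 200. Balances: vacation=200, brokerage=1450, savings=-650
Event 9 (transfer 50 brokerage -> savings): brokerage: 1450 - 50 = 1400, savings: -650 + 50 = -600. Balances: vacation=200, brokerage=1400, savings=-600
Event 10 (deposit 100 to vacation): vacation: 200 + 100 = 300. Balances: vacation=300, brokerage=1400, savings=-600

Final balance of brokerage: 1400

Answer: 1400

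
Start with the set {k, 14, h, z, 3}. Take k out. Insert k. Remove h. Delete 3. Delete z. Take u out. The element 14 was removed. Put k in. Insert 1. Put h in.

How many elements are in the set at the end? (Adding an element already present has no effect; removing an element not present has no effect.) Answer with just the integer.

Answer: 3

Derivation:
Tracking the set through each operation:
Start: {14, 3, h, k, z}
Event 1 (remove k): removed. Set: {14, 3, h, z}
Event 2 (add k): added. Set: {14, 3, h, k, z}
Event 3 (remove h): removed. Set: {14, 3, k, z}
Event 4 (remove 3): removed. Set: {14, k, z}
Event 5 (remove z): removed. Set: {14, k}
Event 6 (remove u): not present, no change. Set: {14, k}
Event 7 (remove 14): removed. Set: {k}
Event 8 (add k): already present, no change. Set: {k}
Event 9 (add 1): added. Set: {1, k}
Event 10 (add h): added. Set: {1, h, k}

Final set: {1, h, k} (size 3)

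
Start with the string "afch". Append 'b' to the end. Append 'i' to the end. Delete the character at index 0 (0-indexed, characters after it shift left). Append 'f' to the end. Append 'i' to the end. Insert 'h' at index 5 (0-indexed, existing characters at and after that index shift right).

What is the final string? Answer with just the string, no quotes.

Applying each edit step by step:
Start: "afch"
Op 1 (append 'b'): "afch" -> "afchb"
Op 2 (append 'i'): "afchb" -> "afchbi"
Op 3 (delete idx 0 = 'a'): "afchbi" -> "fchbi"
Op 4 (append 'f'): "fchbi" -> "fchbif"
Op 5 (append 'i'): "fchbif" -> "fchbifi"
Op 6 (insert 'h' at idx 5): "fchbifi" -> "fchbihfi"

Answer: fchbihfi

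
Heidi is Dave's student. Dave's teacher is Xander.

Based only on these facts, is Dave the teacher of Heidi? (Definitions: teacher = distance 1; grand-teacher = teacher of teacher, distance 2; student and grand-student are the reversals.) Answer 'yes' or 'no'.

Answer: yes

Derivation:
Reconstructing the teacher chain from the given facts:
  Xander -> Dave -> Heidi
(each arrow means 'teacher of the next')
Positions in the chain (0 = top):
  position of Xander: 0
  position of Dave: 1
  position of Heidi: 2

Dave is at position 1, Heidi is at position 2; signed distance (j - i) = 1.
'teacher' requires j - i = 1. Actual distance is 1, so the relation HOLDS.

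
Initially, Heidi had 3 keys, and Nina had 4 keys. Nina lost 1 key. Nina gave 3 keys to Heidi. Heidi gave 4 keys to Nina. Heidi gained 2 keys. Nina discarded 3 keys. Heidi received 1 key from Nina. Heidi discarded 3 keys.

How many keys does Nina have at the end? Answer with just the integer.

Answer: 0

Derivation:
Tracking counts step by step:
Start: Heidi=3, Nina=4
Event 1 (Nina -1): Nina: 4 -> 3. State: Heidi=3, Nina=3
Event 2 (Nina -> Heidi, 3): Nina: 3 -> 0, Heidi: 3 -> 6. State: Heidi=6, Nina=0
Event 3 (Heidi -> Nina, 4): Heidi: 6 -> 2, Nina: 0 -> 4. State: Heidi=2, Nina=4
Event 4 (Heidi +2): Heidi: 2 -> 4. State: Heidi=4, Nina=4
Event 5 (Nina -3): Nina: 4 -> 1. State: Heidi=4, Nina=1
Event 6 (Nina -> Heidi, 1): Nina: 1 -> 0, Heidi: 4 -> 5. State: Heidi=5, Nina=0
Event 7 (Heidi -3): Heidi: 5 -> 2. State: Heidi=2, Nina=0

Nina's final count: 0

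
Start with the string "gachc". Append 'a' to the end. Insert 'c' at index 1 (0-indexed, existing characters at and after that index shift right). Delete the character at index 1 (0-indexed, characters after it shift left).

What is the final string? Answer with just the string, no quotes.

Applying each edit step by step:
Start: "gachc"
Op 1 (append 'a'): "gachc" -> "gachca"
Op 2 (insert 'c' at idx 1): "gachca" -> "gcachca"
Op 3 (delete idx 1 = 'c'): "gcachca" -> "gachca"

Answer: gachca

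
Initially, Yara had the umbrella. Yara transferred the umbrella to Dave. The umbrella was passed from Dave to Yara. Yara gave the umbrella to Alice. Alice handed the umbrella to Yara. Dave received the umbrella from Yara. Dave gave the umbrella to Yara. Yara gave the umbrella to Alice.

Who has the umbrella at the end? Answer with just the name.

Answer: Alice

Derivation:
Tracking the umbrella through each event:
Start: Yara has the umbrella.
After event 1: Dave has the umbrella.
After event 2: Yara has the umbrella.
After event 3: Alice has the umbrella.
After event 4: Yara has the umbrella.
After event 5: Dave has the umbrella.
After event 6: Yara has the umbrella.
After event 7: Alice has the umbrella.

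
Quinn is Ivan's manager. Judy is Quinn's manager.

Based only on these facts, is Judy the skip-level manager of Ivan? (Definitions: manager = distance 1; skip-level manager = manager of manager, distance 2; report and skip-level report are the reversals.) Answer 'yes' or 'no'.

Reconstructing the manager chain from the given facts:
  Judy -> Quinn -> Ivan
(each arrow means 'manager of the next')
Positions in the chain (0 = top):
  position of Judy: 0
  position of Quinn: 1
  position of Ivan: 2

Judy is at position 0, Ivan is at position 2; signed distance (j - i) = 2.
'skip-level manager' requires j - i = 2. Actual distance is 2, so the relation HOLDS.

Answer: yes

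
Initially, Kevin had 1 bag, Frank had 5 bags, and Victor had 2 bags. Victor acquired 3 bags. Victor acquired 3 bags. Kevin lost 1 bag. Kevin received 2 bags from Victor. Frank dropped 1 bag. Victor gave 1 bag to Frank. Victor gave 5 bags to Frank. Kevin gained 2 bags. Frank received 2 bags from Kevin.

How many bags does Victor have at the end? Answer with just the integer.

Tracking counts step by step:
Start: Kevin=1, Frank=5, Victor=2
Event 1 (Victor +3): Victor: 2 -> 5. State: Kevin=1, Frank=5, Victor=5
Event 2 (Victor +3): Victor: 5 -> 8. State: Kevin=1, Frank=5, Victor=8
Event 3 (Kevin -1): Kevin: 1 -> 0. State: Kevin=0, Frank=5, Victor=8
Event 4 (Victor -> Kevin, 2): Victor: 8 -> 6, Kevin: 0 -> 2. State: Kevin=2, Frank=5, Victor=6
Event 5 (Frank -1): Frank: 5 -> 4. State: Kevin=2, Frank=4, Victor=6
Event 6 (Victor -> Frank, 1): Victor: 6 -> 5, Frank: 4 -> 5. State: Kevin=2, Frank=5, Victor=5
Event 7 (Victor -> Frank, 5): Victor: 5 -> 0, Frank: 5 -> 10. State: Kevin=2, Frank=10, Victor=0
Event 8 (Kevin +2): Kevin: 2 -> 4. State: Kevin=4, Frank=10, Victor=0
Event 9 (Kevin -> Frank, 2): Kevin: 4 -> 2, Frank: 10 -> 12. State: Kevin=2, Frank=12, Victor=0

Victor's final count: 0

Answer: 0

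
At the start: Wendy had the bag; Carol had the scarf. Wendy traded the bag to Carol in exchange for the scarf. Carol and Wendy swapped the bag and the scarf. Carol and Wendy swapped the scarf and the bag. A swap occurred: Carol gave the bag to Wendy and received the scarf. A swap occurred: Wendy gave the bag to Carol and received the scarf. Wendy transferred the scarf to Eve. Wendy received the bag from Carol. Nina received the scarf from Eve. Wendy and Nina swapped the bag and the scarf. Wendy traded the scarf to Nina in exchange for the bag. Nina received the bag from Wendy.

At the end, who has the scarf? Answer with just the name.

Answer: Nina

Derivation:
Tracking all object holders:
Start: bag:Wendy, scarf:Carol
Event 1 (swap bag<->scarf: now bag:Carol, scarf:Wendy). State: bag:Carol, scarf:Wendy
Event 2 (swap bag<->scarf: now bag:Wendy, scarf:Carol). State: bag:Wendy, scarf:Carol
Event 3 (swap scarf<->bag: now scarf:Wendy, bag:Carol). State: bag:Carol, scarf:Wendy
Event 4 (swap bag<->scarf: now bag:Wendy, scarf:Carol). State: bag:Wendy, scarf:Carol
Event 5 (swap bag<->scarf: now bag:Carol, scarf:Wendy). State: bag:Carol, scarf:Wendy
Event 6 (give scarf: Wendy -> Eve). State: bag:Carol, scarf:Eve
Event 7 (give bag: Carol -> Wendy). State: bag:Wendy, scarf:Eve
Event 8 (give scarf: Eve -> Nina). State: bag:Wendy, scarf:Nina
Event 9 (swap bag<->scarf: now bag:Nina, scarf:Wendy). State: bag:Nina, scarf:Wendy
Event 10 (swap scarf<->bag: now scarf:Nina, bag:Wendy). State: bag:Wendy, scarf:Nina
Event 11 (give bag: Wendy -> Nina). State: bag:Nina, scarf:Nina

Final state: bag:Nina, scarf:Nina
The scarf is held by Nina.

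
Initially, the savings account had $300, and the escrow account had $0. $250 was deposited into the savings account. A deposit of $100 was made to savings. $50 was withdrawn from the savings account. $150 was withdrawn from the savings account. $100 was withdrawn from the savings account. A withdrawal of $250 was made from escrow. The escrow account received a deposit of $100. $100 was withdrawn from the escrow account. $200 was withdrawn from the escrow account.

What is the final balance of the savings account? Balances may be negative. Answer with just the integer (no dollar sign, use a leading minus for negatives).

Tracking account balances step by step:
Start: savings=300, escrow=0
Event 1 (deposit 250 to savings): savings: 300 + 250 = 550. Balances: savings=550, escrow=0
Event 2 (deposit 100 to savings): savings: 550 + 100 = 650. Balances: savings=650, escrow=0
Event 3 (withdraw 50 from savings): savings: 650 - 50 = 600. Balances: savings=600, escrow=0
Event 4 (withdraw 150 from savings): savings: 600 - 150 = 450. Balances: savings=450, escrow=0
Event 5 (withdraw 100 from savings): savings: 450 - 100 = 350. Balances: savings=350, escrow=0
Event 6 (withdraw 250 from escrow): escrow: 0 - 250 = -250. Balances: savings=350, escrow=-250
Event 7 (deposit 100 to escrow): escrow: -250 + 100 = -150. Balances: savings=350, escrow=-150
Event 8 (withdraw 100 from escrow): escrow: -150 - 100 = -250. Balances: savings=350, escrow=-250
Event 9 (withdraw 200 from escrow): escrow: -250 - 200 = -450. Balances: savings=350, escrow=-450

Final balance of savings: 350

Answer: 350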